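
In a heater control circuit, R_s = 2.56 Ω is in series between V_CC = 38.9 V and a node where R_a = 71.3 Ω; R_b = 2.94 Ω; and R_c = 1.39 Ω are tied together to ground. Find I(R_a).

Combine the parallel branches: R_p = (1/71.3 + 1/2.94 + 1/1.39)⁻¹ = 0.9315 Ω.
Node voltage V_A = V_CC · R_p/(R_s + R_p) = 38.9 × 0.2668 = 10.38 V.
Branch current I = V_A/R_a = 10.38/71.3 = 0.1456 A.

I ≈ 0.146 A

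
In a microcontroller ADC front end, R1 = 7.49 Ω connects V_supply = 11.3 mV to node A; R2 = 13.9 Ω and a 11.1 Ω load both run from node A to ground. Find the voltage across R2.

V_out ≈ 5.10 mV

The load sits in parallel with R2, giving an effective lower resistance R2' = R2·R_L/(R2+R_L) = 6.172 Ω.
Then V_out = V_supply · R2'/(R1 + R2') = 11.3 × 6.172/13.66 = 5.105 mV.
(Unloaded it would be 7.34 mV; the load pulls it down.)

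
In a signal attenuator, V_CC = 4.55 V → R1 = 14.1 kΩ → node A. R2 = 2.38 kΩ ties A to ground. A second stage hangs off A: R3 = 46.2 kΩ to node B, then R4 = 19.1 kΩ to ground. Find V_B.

V_B ≈ 0.186 V

Node A sees R2 in parallel with the series input of stage 2, R3 + R4 = 65.30 kΩ.
R2 ‖ (R3+R4) = 2.296 kΩ.
V_A = 4.55 × 2.296/(14.1 + 2.296) = 0.6372 V.
Stage 2 is unloaded, so V_B = V_A · R4/(R3+R4) = 0.6372 × 19.1/65.30 = 0.1864 V.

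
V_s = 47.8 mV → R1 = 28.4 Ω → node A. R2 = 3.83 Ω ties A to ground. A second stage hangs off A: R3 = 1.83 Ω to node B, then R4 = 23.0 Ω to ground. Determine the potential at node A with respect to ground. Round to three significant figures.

V_A ≈ 5.00 mV

Node A sees R2 in parallel with the series input of stage 2, R3 + R4 = 24.83 Ω.
R2 ‖ (R3+R4) = 3.318 Ω.
So V_A = 47.8 × 0.1046 = 5.001 mV.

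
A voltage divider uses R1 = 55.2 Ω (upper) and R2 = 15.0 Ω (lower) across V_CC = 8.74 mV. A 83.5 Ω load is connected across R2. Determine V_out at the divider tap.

First combine the lower leg with the load: R2 ‖ R_L = 12.72 Ω.
Now apply the divider: V_out = 8.74 × 0.1872 = 1.636 mV.

V_out ≈ 1.64 mV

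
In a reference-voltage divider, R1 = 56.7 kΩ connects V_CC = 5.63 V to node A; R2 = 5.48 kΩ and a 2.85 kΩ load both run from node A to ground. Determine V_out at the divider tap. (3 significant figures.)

The load sits in parallel with R2, giving an effective lower resistance R2' = R2·R_L/(R2+R_L) = 1.875 kΩ.
Voltage divider with the loaded lower leg: V_out = 5.63 × 1.875/(56.7 + 1.875) = 5.63 × 0.03201 = 0.1802 V.
(Unloaded it would be 0.496 V; the load pulls it down.)

V_out ≈ 0.180 V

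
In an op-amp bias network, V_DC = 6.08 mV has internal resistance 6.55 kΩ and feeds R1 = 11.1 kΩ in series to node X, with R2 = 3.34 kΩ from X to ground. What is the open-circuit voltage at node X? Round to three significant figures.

V_th ≈ 0.967 mV

R1' = 6.55 + 11.1 = 17.65 kΩ (source resistance + R1).
With X open, the divider is unloaded: V_th = 6.08 × 3.34/20.99 = 0.9675 mV.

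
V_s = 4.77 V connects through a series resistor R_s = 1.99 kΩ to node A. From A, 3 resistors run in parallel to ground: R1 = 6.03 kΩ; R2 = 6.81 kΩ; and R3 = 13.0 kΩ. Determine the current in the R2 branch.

Equivalent of the parallel group: R_p = 2.567 kΩ.
V_A = 4.77 × 2.567/4.557 = 2.687 V.
Branch current I = V_A/R2 = 2.687/6.81 = 0.3945 mA.

I ≈ 0.395 mA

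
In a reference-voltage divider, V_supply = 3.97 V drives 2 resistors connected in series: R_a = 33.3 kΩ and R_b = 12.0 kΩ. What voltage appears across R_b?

V ≈ 1.05 V

Series total: ΣR = 33.3 + 12.0 = 45.30 kΩ.
By the voltage-divider rule, V = 3.97 × 12.00/45.30 = 1.052 V.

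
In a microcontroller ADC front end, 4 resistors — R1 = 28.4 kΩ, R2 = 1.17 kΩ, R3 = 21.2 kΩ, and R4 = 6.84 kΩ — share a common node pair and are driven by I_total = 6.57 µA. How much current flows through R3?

I ≈ 0.286 µA

ΣG = 1/28.4 + 1/1.17 + 1/21.2 + 1/6.84 = 1.083.
By the current-divider rule, I = I_total · G_k/ΣG = 6.57 × 0.04354 = 0.2861 µA.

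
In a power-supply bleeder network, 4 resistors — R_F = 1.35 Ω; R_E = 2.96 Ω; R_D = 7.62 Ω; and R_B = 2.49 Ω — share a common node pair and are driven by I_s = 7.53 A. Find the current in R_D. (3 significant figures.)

I ≈ 0.613 A

ΣG = 1/1.35 + 1/2.96 + 1/7.62 + 1/2.49 = 1.611.
R_D takes the fraction G_k/ΣG = 0.1312/1.611 = 0.08144, so I = 7.53 × 0.08144 = 0.6132 A.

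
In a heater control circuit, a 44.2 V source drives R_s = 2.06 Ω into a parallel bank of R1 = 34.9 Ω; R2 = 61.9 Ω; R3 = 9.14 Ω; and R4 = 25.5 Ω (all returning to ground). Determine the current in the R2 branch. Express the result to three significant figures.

Equivalent of the parallel group: R_p = 5.170 Ω.
V_A = 44.2 × 5.170/7.230 = 31.61 V.
I(R2) = V_A / R2 = 31.61/61.9 = 0.5106 A.
(Equivalently: I_total = 6.114 A, then current-divider fraction G_k/ΣG = 0.08352.)

I ≈ 0.511 A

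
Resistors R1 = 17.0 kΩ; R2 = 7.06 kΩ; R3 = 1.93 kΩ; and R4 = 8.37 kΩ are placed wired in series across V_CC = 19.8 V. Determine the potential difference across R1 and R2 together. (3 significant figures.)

V ≈ 13.9 V

ΣR = 17.0 + 7.06 + 1.93 + 8.37 = 34.36 kΩ.
R_{R1..R2} = 17.0 + 7.06 = 24.06 kΩ.
Voltage divider: V = V_CC · (24.06 / 34.36) = 19.8 × 0.7002 = 13.86 V.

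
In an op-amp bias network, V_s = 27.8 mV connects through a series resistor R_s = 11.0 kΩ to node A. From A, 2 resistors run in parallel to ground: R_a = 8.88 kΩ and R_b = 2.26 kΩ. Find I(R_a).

I ≈ 0.441 µA

Equivalent of the parallel group: R_p = 1.802 kΩ.
V_A by voltage divider: V_A = 27.8 × 1.802/(11.0 + 1.802) = 3.912 mV.
Branch current I = V_A/R_a = 3.912/8.88 = 0.4406 µA.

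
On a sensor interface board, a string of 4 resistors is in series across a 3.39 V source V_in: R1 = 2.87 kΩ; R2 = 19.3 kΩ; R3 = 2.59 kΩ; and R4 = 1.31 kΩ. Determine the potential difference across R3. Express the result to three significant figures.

Total series resistance ΣR = 2.87 + 19.3 + 2.59 + 1.31 = 26.07 kΩ.
V = V_in · R/ΣR = 3.39 × 0.09935 = 0.3368 V.

V ≈ 0.337 V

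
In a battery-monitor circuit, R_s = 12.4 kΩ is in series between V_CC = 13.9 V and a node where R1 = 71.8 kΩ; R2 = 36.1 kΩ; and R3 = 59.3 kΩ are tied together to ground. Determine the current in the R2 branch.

I ≈ 0.223 mA

Parallel bank: R_p = 1/(1/71.8 + 1/36.1 + 1/59.3) = 17.10 kΩ.
Node voltage V_A = V_CC · R_p/(R_s + R_p) = 13.9 × 0.5796 = 8.057 V.
I(R2) = V_A / R2 = 8.057/36.1 = 0.2232 mA.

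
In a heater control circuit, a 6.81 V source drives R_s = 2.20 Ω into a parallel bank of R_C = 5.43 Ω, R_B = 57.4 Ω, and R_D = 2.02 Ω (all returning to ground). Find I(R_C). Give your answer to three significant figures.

Equivalent of the parallel group: R_p = 1.435 Ω.
Node voltage V_A = V_in · R_p/(R_s + R_p) = 6.81 × 0.3949 = 2.689 V.
I(R_C) = V_A / R_C = 2.689/5.43 = 0.4952 A.
(Equivalently: I_total = 1.873 A, then current-divider fraction G_k/ΣG = 0.2644.)

I ≈ 0.495 A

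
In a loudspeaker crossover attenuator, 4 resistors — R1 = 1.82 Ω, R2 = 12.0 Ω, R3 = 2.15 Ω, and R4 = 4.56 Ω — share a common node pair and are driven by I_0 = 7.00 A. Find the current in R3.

ΣG = 1/1.82 + 1/12.0 + 1/2.15 + 1/4.56 = 1.317.
R3 takes the fraction G_k/ΣG = 0.4651/1.317 = 0.3531, so I = 7.00 × 0.3531 = 2.472 A.

I ≈ 2.47 A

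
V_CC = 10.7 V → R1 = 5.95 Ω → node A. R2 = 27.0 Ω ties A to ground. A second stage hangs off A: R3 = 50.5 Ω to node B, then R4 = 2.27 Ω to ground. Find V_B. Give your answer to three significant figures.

Node A sees R2 in parallel with the series input of stage 2, R3 + R4 = 52.77 Ω.
Effective lower resistance at A: R2 ‖ 52.77 = 17.86 Ω.
First divider: V_A = V_CC · 17.86/(5.95 + 17.86) = 8.026 V.
V_B = V_A × 0.04302 = 0.3453 V.

V_B ≈ 0.345 V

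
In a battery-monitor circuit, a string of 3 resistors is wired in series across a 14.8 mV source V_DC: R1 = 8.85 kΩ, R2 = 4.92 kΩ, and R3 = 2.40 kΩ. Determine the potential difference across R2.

Total series resistance ΣR = 8.85 + 4.92 + 2.40 = 16.17 kΩ.
By the voltage-divider rule, V = 14.8 × 4.920/16.17 = 4.503 mV.

V ≈ 4.50 mV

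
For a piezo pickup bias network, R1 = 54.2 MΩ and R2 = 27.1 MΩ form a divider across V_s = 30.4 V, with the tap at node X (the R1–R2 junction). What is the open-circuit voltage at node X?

V_th ≈ 10.1 V

With X open, the divider is unloaded: V_th = 30.4 × 27.1/81.30 = 10.13 V.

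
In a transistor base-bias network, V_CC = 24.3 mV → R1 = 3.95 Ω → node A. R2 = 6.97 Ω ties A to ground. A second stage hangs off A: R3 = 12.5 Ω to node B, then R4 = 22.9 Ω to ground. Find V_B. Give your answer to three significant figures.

The second stage (R3 + R4 = 35.40 Ω) loads node A in parallel with R2.
Effective lower resistance at A: R2 ‖ 35.40 = 5.823 Ω.
So V_A = 24.3 × 0.5958 = 14.48 mV.
Then the unloaded second divider: V_B = V_A × R4/(R3+R4) = 14.48 × 0.6469 = 9.366 mV.

V_B ≈ 9.37 mV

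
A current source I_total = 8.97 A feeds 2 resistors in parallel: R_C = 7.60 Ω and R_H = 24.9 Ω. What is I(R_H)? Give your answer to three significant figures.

I ≈ 2.10 A

For two parallel branches, I_k = I_total · (other R)/(sum of R).
I(R_H) = 8.97 × 7.60/(7.60 + 24.9) = 8.97 × 0.2338 = 2.098 A.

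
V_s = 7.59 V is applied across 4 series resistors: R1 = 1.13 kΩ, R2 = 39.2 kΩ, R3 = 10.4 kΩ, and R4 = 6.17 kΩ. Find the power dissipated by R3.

The common current is I = 7.59/56.90 = 0.1334 mA.
P(R3) = I²·R3 = (0.1334)² × 10.4 = 0.1851 mW.

P ≈ 0.185 mW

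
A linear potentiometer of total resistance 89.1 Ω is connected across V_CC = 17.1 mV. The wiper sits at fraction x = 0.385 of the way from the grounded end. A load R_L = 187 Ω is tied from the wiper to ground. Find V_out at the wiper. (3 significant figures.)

Split the track: R_lower = x·R_p = 34.30 Ω, R_upper = (1−x)·R_p = 54.80 Ω.
(x·R_p) ‖ R_L = 28.99 Ω.
V_out = 17.1 × 28.99/(54.80 + 28.99) = 5.916 mV.

V_out ≈ 5.92 mV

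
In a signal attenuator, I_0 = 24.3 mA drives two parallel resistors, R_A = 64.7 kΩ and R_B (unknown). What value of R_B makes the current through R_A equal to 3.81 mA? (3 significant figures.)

R_B ≈ 12.0 kΩ

Two-branch current divider: I_A = I_0 · R_B/(R_A + R_B).
3.81/24.3 = R_B/(R_A + R_B) → R_B = R_A · (0.1568)/(1 − 0.1568) = 64.7 × 0.1859 = 12.03 kΩ.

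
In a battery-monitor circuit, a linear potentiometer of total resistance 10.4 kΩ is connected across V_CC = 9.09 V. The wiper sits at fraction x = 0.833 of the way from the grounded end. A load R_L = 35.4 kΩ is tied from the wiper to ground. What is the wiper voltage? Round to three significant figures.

V_out ≈ 7.27 V

The pot divides into 1.737 kΩ above the wiper and 8.663 kΩ below.
(x·R_p) ‖ R_L = 6.960 kΩ.
Loaded-divider output: V_out = 9.09 × 0.8003 = 7.275 V.
(Unloaded: V_out = x·V_CC = 7.57 V.)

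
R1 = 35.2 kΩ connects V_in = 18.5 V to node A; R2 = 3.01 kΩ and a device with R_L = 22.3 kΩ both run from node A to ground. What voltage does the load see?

V_out ≈ 1.30 V

R2 ‖ R_L = (3.01 × 22.3)/(3.01 + 22.3) = 2.652 kΩ.
Then V_out = V_in · R2'/(R1 + R2') = 18.5 × 2.652/37.85 = 1.296 V.
(Unloaded it would be 1.46 V; the load pulls it down.)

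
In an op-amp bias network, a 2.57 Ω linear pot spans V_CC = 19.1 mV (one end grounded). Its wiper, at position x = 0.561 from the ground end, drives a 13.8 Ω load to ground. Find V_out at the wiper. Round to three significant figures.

The pot divides into 1.128 Ω above the wiper and 1.442 Ω below.
Lower segment in parallel with the load: 1.442 ‖ 13.8 = 1.305 Ω.
Then V_out = V_CC · 1.305/(1.128 + 1.305) = 10.25 mV.

V_out ≈ 10.2 mV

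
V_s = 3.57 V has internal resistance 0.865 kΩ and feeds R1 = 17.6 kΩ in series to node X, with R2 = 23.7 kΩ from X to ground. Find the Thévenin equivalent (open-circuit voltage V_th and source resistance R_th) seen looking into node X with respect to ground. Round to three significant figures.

R1' = 0.865 + 17.6 = 18.46 kΩ (source resistance + R1).
V_th is the unloaded tap voltage: V_s · R2/(R1'+R2) = 3.57 × 0.5621 = 2.007 V.
Looking into X with the source shorted: R_th = R1'·R2/(R1'+R2) = 18.46 × 23.7/42.16 = 10.38 kΩ.

V_th ≈ 2.01 V, R_th ≈ 10.4 kΩ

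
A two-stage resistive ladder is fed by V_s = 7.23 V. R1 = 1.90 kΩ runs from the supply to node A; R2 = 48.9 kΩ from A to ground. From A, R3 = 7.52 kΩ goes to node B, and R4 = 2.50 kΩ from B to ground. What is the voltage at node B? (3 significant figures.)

V_B ≈ 1.47 V

Node A sees R2 in parallel with the series input of stage 2, R3 + R4 = 10.02 kΩ.
Effective lower resistance at A: R2 ‖ 10.02 = 8.316 kΩ.
V_A = 7.23 × 8.316/(1.90 + 8.316) = 5.885 V.
Then the unloaded second divider: V_B = V_A × R4/(R3+R4) = 5.885 × 0.2495 = 1.468 V.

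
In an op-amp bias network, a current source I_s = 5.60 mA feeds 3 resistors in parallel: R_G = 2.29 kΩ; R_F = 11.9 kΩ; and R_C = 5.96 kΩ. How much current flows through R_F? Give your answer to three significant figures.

Conductances: ΣG = 1/2.29 + 1/11.9 + 1/5.96 = 0.6885 (1/kΩ).
By the current-divider rule, I = I_s · G_k/ΣG = 5.60 × 0.1221 = 0.6835 mA.

I ≈ 0.683 mA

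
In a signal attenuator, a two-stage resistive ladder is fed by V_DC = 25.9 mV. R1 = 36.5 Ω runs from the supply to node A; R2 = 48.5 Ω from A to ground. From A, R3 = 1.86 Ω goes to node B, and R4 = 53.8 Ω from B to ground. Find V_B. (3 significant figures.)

The second stage (R3 + R4 = 55.66 Ω) loads node A in parallel with R2.
Effective lower resistance at A: R2 ‖ 55.66 = 25.92 Ω.
So V_A = 25.9 × 0.4152 = 10.75 mV.
V_B = V_A × 0.9666 = 10.39 mV.

V_B ≈ 10.4 mV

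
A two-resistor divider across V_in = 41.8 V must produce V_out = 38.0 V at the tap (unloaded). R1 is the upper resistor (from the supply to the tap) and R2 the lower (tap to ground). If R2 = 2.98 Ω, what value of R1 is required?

V_out/V_in = R2/(R1+R2) = 0.9091.
Rearranging, R1 = R2·(1−k)/k = 2.98 × 0.1000 = 0.2980 Ω.

R1 ≈ 0.298 Ω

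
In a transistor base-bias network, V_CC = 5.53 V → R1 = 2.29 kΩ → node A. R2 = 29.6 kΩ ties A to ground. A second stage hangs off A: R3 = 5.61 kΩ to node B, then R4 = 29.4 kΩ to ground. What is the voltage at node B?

V_B ≈ 4.06 V

Looking into the second stage from A: R3 + R4 = 35.01 kΩ appears in parallel with R2.
R2 ‖ (R3+R4) = 16.04 kΩ.
V_A = 5.53 × 16.04/(2.29 + 16.04) = 4.839 V.
Stage 2 is unloaded, so V_B = V_A · R4/(R3+R4) = 4.839 × 29.4/35.01 = 4.064 V.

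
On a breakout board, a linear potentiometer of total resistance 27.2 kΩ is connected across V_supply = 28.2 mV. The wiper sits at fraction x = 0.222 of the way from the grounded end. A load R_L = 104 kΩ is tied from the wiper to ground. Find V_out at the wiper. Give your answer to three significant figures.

The pot divides into 21.16 kΩ above the wiper and 6.038 kΩ below.
R_L loads the lower segment: effective lower R = 5.707 kΩ.
Then V_out = V_supply · 5.707/(21.16 + 5.707) = 5.990 mV.
(Unloaded: V_out = x·V_supply = 6.26 mV.)

V_out ≈ 5.99 mV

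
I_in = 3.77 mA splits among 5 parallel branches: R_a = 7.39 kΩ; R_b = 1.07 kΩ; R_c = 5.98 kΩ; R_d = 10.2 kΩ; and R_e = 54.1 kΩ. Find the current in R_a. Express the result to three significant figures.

Total conductance ΣG = 1/7.39 + 1/1.07 + 1/5.98 + 1/10.2 + 1/54.1 = 1.354 (units of 1/kΩ).
By the current-divider rule, I = I_in · G_k/ΣG = 3.77 × 0.09997 = 0.3769 mA.

I ≈ 0.377 mA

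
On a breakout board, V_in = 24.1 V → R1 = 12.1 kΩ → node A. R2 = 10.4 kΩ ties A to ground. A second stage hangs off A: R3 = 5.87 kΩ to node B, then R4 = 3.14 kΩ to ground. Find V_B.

V_B ≈ 2.40 V

Looking into the second stage from A: R3 + R4 = 9.010 kΩ appears in parallel with R2.
Effective lower resistance at A: R2 ‖ 9.010 = 4.828 kΩ.
So V_A = 24.1 × 0.2852 = 6.873 V.
Stage 2 is unloaded, so V_B = V_A · R4/(R3+R4) = 6.873 × 3.14/9.010 = 2.395 V.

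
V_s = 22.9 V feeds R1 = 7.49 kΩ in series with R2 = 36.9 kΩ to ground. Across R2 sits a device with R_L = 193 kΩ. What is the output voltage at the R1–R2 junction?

V_out ≈ 18.4 V

R2 ‖ R_L = (36.9 × 193)/(36.9 + 193) = 30.98 kΩ.
Now apply the divider: V_out = 22.9 × 0.8053 = 18.44 V.
(Unloaded it would be 19.0 V; the load pulls it down.)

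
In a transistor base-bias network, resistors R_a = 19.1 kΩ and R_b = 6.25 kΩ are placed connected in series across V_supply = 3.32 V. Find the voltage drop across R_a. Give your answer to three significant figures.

V ≈ 2.50 V

ΣR = 19.1 + 6.25 = 25.35 kΩ.
V = V_supply · R/ΣR = 3.32 × 0.7535 = 2.501 V.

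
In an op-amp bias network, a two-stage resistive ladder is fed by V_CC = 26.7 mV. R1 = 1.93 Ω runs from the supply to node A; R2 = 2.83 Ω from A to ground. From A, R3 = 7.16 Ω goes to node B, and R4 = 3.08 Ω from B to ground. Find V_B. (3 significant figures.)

Node A sees R2 in parallel with the series input of stage 2, R3 + R4 = 10.24 Ω.
Effective lower resistance at A: R2 ‖ 10.24 = 2.217 Ω.
V_A = 26.7 × 2.217/(1.93 + 2.217) = 14.27 mV.
V_B = V_A × 0.3008 = 4.294 mV.

V_B ≈ 4.29 mV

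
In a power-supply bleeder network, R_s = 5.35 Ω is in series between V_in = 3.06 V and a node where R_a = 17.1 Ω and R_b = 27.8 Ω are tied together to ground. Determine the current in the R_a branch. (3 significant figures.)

I ≈ 0.119 A

Combine the parallel branches: R_p = (1/17.1 + 1/27.8)⁻¹ = 10.59 Ω.
Node voltage V_A = V_in · R_p/(R_s + R_p) = 3.06 × 0.6643 = 2.033 V.
I(R_a) = V_A / R_a = 2.033/17.1 = 0.1189 A.
(Check via current divider: I_total = 0.1920 A; share G_k/ΣG = 0.6192 → same result.)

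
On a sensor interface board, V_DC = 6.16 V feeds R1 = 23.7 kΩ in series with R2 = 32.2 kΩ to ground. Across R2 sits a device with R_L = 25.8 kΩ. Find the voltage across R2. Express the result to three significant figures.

The load sits in parallel with R2, giving an effective lower resistance R2' = R2·R_L/(R2+R_L) = 14.32 kΩ.
Then V_out = V_DC · R2'/(R1 + R2') = 6.16 × 14.32/38.02 = 2.320 V.

V_out ≈ 2.32 V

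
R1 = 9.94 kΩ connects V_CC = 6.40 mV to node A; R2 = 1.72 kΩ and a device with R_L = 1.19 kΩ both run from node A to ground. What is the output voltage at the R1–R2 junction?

R2 ‖ R_L = (1.72 × 1.19)/(1.72 + 1.19) = 0.7034 kΩ.
Voltage divider with the loaded lower leg: V_out = 6.40 × 0.7034/(9.94 + 0.7034) = 6.40 × 0.06609 = 0.4229 mV.

V_out ≈ 0.423 mV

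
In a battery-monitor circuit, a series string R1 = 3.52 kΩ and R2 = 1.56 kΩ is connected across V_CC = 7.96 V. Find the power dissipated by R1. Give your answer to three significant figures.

P ≈ 8.64 mW

Series current I = V_CC/ΣR = 7.96/5.080 = 1.567 mA.
V(R1) = I·R = 5.516 V; P = V·I = 5.516 × 1.567 = 8.643 mW.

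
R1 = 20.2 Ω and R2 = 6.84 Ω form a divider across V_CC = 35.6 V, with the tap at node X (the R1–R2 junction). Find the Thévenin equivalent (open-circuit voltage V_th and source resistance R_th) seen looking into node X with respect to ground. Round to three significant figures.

V_th ≈ 9.01 V, R_th ≈ 5.11 Ω

V_th is the unloaded tap voltage: V_CC · R2/(R1+R2) = 35.6 × 0.2530 = 9.005 V.
Zeroing V_CC shorts the top of R1 to ground, so R_th = R1 ‖ R2 = 5.110 Ω.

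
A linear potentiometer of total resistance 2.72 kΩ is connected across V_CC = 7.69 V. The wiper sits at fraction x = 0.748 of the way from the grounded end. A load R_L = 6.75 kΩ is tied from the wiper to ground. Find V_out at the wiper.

V_out ≈ 5.35 V

The pot divides into 0.6854 kΩ above the wiper and 2.035 kΩ below.
(x·R_p) ‖ R_L = 1.563 kΩ.
Loaded-divider output: V_out = 7.69 × 0.6952 = 5.346 V.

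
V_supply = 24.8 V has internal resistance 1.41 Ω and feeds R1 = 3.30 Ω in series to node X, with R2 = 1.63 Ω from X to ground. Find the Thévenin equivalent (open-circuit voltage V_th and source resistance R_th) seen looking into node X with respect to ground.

R1' = 1.41 + 3.30 = 4.710 Ω (source resistance + R1).
V_th is the unloaded tap voltage: V_supply · R2/(R1'+R2) = 24.8 × 0.2571 = 6.376 V.
With V_supply suppressed (replaced by a short), R_th = R1' ‖ R2 = (4.710 × 1.63)/(4.710 + 1.63) = 1.211 Ω.

V_th ≈ 6.38 V, R_th ≈ 1.21 Ω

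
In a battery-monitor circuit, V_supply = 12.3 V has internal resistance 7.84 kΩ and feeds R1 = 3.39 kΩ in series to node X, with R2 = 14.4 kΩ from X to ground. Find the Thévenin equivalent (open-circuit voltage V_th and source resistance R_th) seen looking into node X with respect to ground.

R1' = 7.84 + 3.39 = 11.23 kΩ (source resistance + R1).
With X open, the divider is unloaded: V_th = 12.3 × 14.4/25.63 = 6.911 V.
Looking into X with the source shorted: R_th = R1'·R2/(R1'+R2) = 11.23 × 14.4/25.63 = 6.309 kΩ.

V_th ≈ 6.91 V, R_th ≈ 6.31 kΩ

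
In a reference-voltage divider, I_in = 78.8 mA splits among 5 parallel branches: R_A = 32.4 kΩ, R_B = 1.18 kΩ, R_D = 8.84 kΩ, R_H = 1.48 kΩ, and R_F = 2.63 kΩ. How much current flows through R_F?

I ≈ 14.6 mA

Total conductance ΣG = 1/32.4 + 1/1.18 + 1/8.84 + 1/1.48 + 1/2.63 = 2.047 (units of 1/kΩ).
R_F takes the fraction G_k/ΣG = 0.3802/2.047 = 0.1857, so I = 78.8 × 0.1857 = 14.63 mA.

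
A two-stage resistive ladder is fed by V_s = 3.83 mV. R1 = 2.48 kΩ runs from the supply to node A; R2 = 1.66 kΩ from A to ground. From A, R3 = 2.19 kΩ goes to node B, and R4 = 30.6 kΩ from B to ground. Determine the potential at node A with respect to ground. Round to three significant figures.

Looking into the second stage from A: R3 + R4 = 32.79 kΩ appears in parallel with R2.
R2 ‖ (R3+R4) = 1.580 kΩ.
First divider: V_A = V_s · 1.580/(2.48 + 1.580) = 1.490 mV.

V_A ≈ 1.49 mV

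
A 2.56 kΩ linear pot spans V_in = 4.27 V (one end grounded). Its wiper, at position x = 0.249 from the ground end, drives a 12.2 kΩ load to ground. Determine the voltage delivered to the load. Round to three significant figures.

Lower segment x·R_p = 0.6374 kΩ; upper segment (1−x)·R_p = 1.923 kΩ.
(x·R_p) ‖ R_L = 0.6058 kΩ.
Then V_out = V_in · 0.6058/(1.923 + 0.6058) = 1.023 V.
(Unloaded: V_out = x·V_in = 1.06 V.)

V_out ≈ 1.02 V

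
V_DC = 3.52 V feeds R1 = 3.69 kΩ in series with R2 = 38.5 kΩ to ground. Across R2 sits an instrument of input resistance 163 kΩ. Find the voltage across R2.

V_out ≈ 3.15 V

The load sits in parallel with R2, giving an effective lower resistance R2' = R2·R_L/(R2+R_L) = 31.14 kΩ.
Voltage divider with the loaded lower leg: V_out = 3.52 × 31.14/(3.69 + 31.14) = 3.52 × 0.8941 = 3.147 V.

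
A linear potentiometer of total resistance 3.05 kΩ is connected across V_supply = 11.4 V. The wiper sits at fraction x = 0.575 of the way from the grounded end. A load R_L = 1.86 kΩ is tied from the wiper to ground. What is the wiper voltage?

V_out ≈ 4.68 V

The pot divides into 1.296 kΩ above the wiper and 1.754 kΩ below.
(x·R_p) ‖ R_L = 0.9027 kΩ.
V_out = 11.4 × 0.9027/(1.296 + 0.9027) = 4.680 V.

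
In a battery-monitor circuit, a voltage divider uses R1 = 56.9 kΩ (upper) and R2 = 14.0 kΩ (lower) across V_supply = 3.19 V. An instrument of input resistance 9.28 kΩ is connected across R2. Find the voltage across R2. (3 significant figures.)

V_out ≈ 0.285 V

First combine the lower leg with the load: R2 ‖ R_L = 5.581 kΩ.
Voltage divider with the loaded lower leg: V_out = 3.19 × 5.581/(56.9 + 5.581) = 3.19 × 0.08932 = 0.2849 V.
(Unloaded it would be 0.630 V; the load pulls it down.)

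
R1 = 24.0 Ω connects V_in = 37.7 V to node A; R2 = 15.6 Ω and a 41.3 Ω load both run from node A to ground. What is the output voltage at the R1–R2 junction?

V_out ≈ 12.1 V

First combine the lower leg with the load: R2 ‖ R_L = 11.32 Ω.
Voltage divider with the loaded lower leg: V_out = 37.7 × 11.32/(24.0 + 11.32) = 37.7 × 0.3206 = 12.08 V.
(Unloaded it would be 14.9 V; the load pulls it down.)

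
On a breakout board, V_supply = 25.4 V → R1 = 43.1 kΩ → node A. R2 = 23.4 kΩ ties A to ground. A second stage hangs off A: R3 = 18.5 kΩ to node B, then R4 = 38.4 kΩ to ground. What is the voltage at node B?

Node A sees R2 in parallel with the series input of stage 2, R3 + R4 = 56.90 kΩ.
Effective lower resistance at A: R2 ‖ 56.90 = 16.58 kΩ.
First divider: V_A = V_supply · 16.58/(43.1 + 16.58) = 7.057 V.
Stage 2 is unloaded, so V_B = V_A · R4/(R3+R4) = 7.057 × 38.4/56.90 = 4.762 V.

V_B ≈ 4.76 V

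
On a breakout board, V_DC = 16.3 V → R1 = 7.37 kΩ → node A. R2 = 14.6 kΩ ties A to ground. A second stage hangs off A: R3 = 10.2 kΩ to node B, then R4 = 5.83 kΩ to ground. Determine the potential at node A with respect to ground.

Looking into the second stage from A: R3 + R4 = 16.03 kΩ appears in parallel with R2.
R2 ‖ (R3+R4) = 7.641 kΩ.
V_A = 16.3 × 7.641/(7.37 + 7.641) = 8.297 V.

V_A ≈ 8.30 V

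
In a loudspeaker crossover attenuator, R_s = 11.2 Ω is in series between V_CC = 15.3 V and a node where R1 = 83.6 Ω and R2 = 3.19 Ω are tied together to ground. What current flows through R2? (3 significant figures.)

I ≈ 1.03 A

Combine the parallel branches: R_p = (1/83.6 + 1/3.19)⁻¹ = 3.073 Ω.
Node voltage V_A = V_CC · R_p/(R_s + R_p) = 15.3 × 0.2153 = 3.294 V.
Branch current I = V_A/R2 = 3.294/3.19 = 1.033 A.
(Equivalently: I_total = 1.072 A, then current-divider fraction G_k/ΣG = 0.9632.)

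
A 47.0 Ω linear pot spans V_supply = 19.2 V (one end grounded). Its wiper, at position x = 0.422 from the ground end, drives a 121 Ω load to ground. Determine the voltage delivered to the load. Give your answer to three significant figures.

V_out ≈ 7.40 V

Split the track: R_lower = x·R_p = 19.83 Ω, R_upper = (1−x)·R_p = 27.17 Ω.
R_L loads the lower segment: effective lower R = 17.04 Ω.
V_out = 19.2 × 17.04/(27.17 + 17.04) = 7.401 V.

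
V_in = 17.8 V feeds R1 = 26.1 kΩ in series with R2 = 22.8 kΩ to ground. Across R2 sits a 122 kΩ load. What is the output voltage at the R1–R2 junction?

First combine the lower leg with the load: R2 ‖ R_L = 19.21 kΩ.
Voltage divider with the loaded lower leg: V_out = 17.8 × 19.21/(26.1 + 19.21) = 17.8 × 0.4240 = 7.547 V.

V_out ≈ 7.55 V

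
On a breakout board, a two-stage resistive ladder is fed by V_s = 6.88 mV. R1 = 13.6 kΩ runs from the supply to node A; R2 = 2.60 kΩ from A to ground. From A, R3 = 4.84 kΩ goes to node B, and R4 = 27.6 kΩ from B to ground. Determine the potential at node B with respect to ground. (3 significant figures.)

The second stage (R3 + R4 = 32.44 kΩ) loads node A in parallel with R2.
Effective lower resistance at A: R2 ‖ 32.44 = 2.407 kΩ.
V_A = 6.88 × 2.407/(13.6 + 2.407) = 1.035 mV.
Then the unloaded second divider: V_B = V_A × R4/(R3+R4) = 1.035 × 0.8508 = 0.8802 mV.

V_B ≈ 0.880 mV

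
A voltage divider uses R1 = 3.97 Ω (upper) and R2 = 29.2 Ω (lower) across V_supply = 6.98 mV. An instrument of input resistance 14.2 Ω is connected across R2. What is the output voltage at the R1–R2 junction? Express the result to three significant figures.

R2 ‖ R_L = (29.2 × 14.2)/(29.2 + 14.2) = 9.554 Ω.
Then V_out = V_supply · R2'/(R1 + R2') = 6.98 × 9.554/13.52 = 4.931 mV.

V_out ≈ 4.93 mV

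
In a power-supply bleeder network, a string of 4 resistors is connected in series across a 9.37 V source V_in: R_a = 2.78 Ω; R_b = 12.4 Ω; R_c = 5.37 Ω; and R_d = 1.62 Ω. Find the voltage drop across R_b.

V ≈ 5.24 V

ΣR = 2.78 + 12.4 + 5.37 + 1.62 = 22.17 Ω.
Voltage divider: V = V_in · (12.40 / 22.17) = 9.37 × 0.5593 = 5.241 V.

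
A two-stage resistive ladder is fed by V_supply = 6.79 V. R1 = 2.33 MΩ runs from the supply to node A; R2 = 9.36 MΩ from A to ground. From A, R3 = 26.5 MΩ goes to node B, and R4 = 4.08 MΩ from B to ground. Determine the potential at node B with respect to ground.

The second stage (R3 + R4 = 30.58 MΩ) loads node A in parallel with R2.
Effective lower resistance at A: R2 ‖ 30.58 = 7.166 MΩ.
V_A = 6.79 × 7.166/(2.33 + 7.166) = 5.124 V.
Stage 2 is unloaded, so V_B = V_A · R4/(R3+R4) = 5.124 × 4.08/30.58 = 0.6837 V.

V_B ≈ 0.684 V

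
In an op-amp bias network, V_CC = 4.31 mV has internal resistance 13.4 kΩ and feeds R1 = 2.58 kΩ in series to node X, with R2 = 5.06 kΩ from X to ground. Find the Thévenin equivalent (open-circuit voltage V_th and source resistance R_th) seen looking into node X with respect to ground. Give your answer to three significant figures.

R1' = 13.4 + 2.58 = 15.98 kΩ (source resistance + R1).
V_th is the unloaded tap voltage: V_CC · R2/(R1'+R2) = 4.31 × 0.2405 = 1.037 mV.
Looking into X with the source shorted: R_th = R1'·R2/(R1'+R2) = 15.98 × 5.06/21.04 = 3.843 kΩ.

V_th ≈ 1.04 mV, R_th ≈ 3.84 kΩ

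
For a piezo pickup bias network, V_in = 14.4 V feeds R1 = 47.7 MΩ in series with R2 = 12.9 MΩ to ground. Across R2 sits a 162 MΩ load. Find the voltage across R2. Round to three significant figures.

First combine the lower leg with the load: R2 ‖ R_L = 11.95 MΩ.
Now apply the divider: V_out = 14.4 × 0.2003 = 2.885 V.

V_out ≈ 2.88 V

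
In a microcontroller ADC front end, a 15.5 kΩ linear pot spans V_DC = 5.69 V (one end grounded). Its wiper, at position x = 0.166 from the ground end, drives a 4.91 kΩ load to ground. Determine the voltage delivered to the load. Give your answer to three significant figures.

V_out ≈ 0.657 V

Lower segment x·R_p = 2.573 kΩ; upper segment (1−x)·R_p = 12.93 kΩ.
Lower segment in parallel with the load: 2.573 ‖ 4.91 = 1.688 kΩ.
V_out = 5.69 × 1.688/(12.93 + 1.688) = 0.6573 V.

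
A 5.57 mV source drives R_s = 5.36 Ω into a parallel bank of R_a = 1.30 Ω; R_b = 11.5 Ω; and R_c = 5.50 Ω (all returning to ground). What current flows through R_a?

Equivalent of the parallel group: R_p = 0.9634 Ω.
Node voltage V_A = V_supply · R_p/(R_s + R_p) = 5.57 × 0.1524 = 0.8486 mV.
I(R_a) = V_A / R_a = 0.8486/1.30 = 0.6528 mA.
(Equivalently: I_total = 0.8809 mA, then current-divider fraction G_k/ΣG = 0.7411.)

I ≈ 0.653 mA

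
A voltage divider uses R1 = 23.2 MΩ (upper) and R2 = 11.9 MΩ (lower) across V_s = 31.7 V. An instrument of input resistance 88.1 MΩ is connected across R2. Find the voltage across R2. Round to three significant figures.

R2 ‖ R_L = (11.9 × 88.1)/(11.9 + 88.1) = 10.48 MΩ.
Now apply the divider: V_out = 31.7 × 0.3112 = 9.866 V.

V_out ≈ 9.87 V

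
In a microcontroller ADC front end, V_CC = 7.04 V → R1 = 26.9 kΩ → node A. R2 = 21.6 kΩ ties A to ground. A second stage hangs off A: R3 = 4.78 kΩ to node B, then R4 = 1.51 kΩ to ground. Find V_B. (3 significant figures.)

V_B ≈ 0.259 V

The second stage (R3 + R4 = 6.290 kΩ) loads node A in parallel with R2.
R2 ‖ (R3+R4) = 4.871 kΩ.
First divider: V_A = V_CC · 4.871/(26.9 + 4.871) = 1.079 V.
Then the unloaded second divider: V_B = V_A × R4/(R3+R4) = 1.079 × 0.2401 = 0.2591 V.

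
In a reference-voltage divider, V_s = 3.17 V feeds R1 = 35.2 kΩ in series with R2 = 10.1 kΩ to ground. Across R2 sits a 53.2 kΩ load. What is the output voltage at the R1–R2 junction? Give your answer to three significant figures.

V_out ≈ 0.616 V

The load sits in parallel with R2, giving an effective lower resistance R2' = R2·R_L/(R2+R_L) = 8.488 kΩ.
Voltage divider with the loaded lower leg: V_out = 3.17 × 8.488/(35.2 + 8.488) = 3.17 × 0.1943 = 0.6159 V.
(Unloaded it would be 0.707 V; the load pulls it down.)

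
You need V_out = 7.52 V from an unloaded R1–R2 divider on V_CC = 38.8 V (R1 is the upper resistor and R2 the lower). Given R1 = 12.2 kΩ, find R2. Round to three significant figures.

R2 ≈ 2.93 kΩ

Required fraction k = V_out/V_CC = 0.1938.
So R2 = R1 · V_out/(V_CC − V_out) = 12.2 × 7.52/(38.8 − 7.52) = 12.2 × 0.2404 = 2.933 kΩ.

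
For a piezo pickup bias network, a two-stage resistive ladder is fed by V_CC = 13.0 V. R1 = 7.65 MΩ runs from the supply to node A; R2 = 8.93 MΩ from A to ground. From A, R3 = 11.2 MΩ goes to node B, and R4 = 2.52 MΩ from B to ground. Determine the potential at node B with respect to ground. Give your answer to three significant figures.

V_B ≈ 0.989 V

Looking into the second stage from A: R3 + R4 = 13.72 MΩ appears in parallel with R2.
R2 ‖ (R3+R4) = 5.409 MΩ.
So V_A = 13.0 × 0.4142 = 5.385 V.
Stage 2 is unloaded, so V_B = V_A · R4/(R3+R4) = 5.385 × 2.52/13.72 = 0.9890 V.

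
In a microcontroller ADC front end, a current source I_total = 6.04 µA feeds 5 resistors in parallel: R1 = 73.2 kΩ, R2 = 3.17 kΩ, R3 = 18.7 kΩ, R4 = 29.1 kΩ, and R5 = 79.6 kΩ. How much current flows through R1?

I ≈ 0.192 µA

Total conductance ΣG = 1/73.2 + 1/3.17 + 1/18.7 + 1/29.1 + 1/79.6 = 0.4295 (units of 1/kΩ).
By the current-divider rule, I = I_total · G_k/ΣG = 6.04 × 0.03181 = 0.1921 µA.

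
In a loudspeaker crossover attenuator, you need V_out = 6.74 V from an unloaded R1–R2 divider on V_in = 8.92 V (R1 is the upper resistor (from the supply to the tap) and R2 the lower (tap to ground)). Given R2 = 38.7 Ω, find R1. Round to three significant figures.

R1 ≈ 12.5 Ω

V_out/V_in = R2/(R1+R2) = 0.7556.
Rearranging, R1 = R2·(1−k)/k = 38.7 × 0.3234 = 12.52 Ω.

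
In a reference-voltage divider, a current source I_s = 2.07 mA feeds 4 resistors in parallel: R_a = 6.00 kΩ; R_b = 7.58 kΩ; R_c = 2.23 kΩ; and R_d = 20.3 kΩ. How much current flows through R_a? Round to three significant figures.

Total conductance ΣG = 1/6.00 + 1/7.58 + 1/2.23 + 1/20.3 = 0.7963 (units of 1/kΩ).
R_a takes the fraction G_k/ΣG = 0.1667/0.7963 = 0.2093, so I = 2.07 × 0.2093 = 0.4333 mA.

I ≈ 0.433 mA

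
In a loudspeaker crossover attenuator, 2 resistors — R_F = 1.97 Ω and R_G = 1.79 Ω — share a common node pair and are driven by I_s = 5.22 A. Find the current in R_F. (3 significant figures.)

With just two branches, the current splits inversely with resistance.
So I = 5.22 × 1.79/3.760 = 2.485 A.

I ≈ 2.49 A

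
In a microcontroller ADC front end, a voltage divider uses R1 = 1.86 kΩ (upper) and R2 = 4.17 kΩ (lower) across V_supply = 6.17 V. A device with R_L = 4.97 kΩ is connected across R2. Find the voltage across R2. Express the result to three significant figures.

The load sits in parallel with R2, giving an effective lower resistance R2' = R2·R_L/(R2+R_L) = 2.267 kΩ.
Then V_out = V_supply · R2'/(R1 + R2') = 6.17 × 2.267/4.127 = 3.390 V.
(Unloaded it would be 4.27 V; the load pulls it down.)

V_out ≈ 3.39 V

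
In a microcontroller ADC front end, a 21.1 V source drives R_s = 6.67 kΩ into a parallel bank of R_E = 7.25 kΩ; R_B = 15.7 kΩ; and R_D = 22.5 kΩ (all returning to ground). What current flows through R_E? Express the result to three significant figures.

Combine the parallel branches: R_p = (1/7.25 + 1/15.7 + 1/22.5)⁻¹ = 4.064 kΩ.
Node voltage V_A = V_supply · R_p/(R_s + R_p) = 21.1 × 0.3786 = 7.989 V.
I(R_E) = V_A / R_E = 7.989/7.25 = 1.102 mA.

I ≈ 1.10 mA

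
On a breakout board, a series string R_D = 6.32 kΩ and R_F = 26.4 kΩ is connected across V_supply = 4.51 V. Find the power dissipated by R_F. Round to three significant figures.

P ≈ 0.502 mW

ΣR = 32.72 kΩ → I = 4.51/32.72 = 0.1378 mA.
P(R_F) = I²·R_F = (0.1378)² × 26.4 = 0.5016 mW.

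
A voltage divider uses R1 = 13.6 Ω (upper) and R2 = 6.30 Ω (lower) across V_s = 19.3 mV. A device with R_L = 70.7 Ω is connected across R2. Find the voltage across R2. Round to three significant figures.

V_out ≈ 5.76 mV

First combine the lower leg with the load: R2 ‖ R_L = 5.785 Ω.
Voltage divider with the loaded lower leg: V_out = 19.3 × 5.785/(13.6 + 5.785) = 19.3 × 0.2984 = 5.759 mV.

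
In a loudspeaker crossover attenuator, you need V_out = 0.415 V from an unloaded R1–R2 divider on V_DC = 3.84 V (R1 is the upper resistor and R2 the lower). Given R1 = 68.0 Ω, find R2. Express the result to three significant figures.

V_out/V_DC = R2/(R1+R2) = 0.1081.
Rearranging, R2 = R1·k/(1−k) = 68.0 × 0.1212 = 8.239 Ω.

R2 ≈ 8.24 Ω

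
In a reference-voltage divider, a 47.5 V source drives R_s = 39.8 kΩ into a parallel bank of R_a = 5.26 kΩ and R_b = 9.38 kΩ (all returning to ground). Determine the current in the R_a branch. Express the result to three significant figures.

Combine the parallel branches: R_p = (1/5.26 + 1/9.38)⁻¹ = 3.370 kΩ.
V_A = 47.5 × 3.370/43.17 = 3.708 V.
I(R_a) = V_A / R_a = 3.708/5.26 = 0.7050 mA.
(Check via current divider: I_total = 1.100 mA; share G_k/ΣG = 0.6407 → same result.)

I ≈ 0.705 mA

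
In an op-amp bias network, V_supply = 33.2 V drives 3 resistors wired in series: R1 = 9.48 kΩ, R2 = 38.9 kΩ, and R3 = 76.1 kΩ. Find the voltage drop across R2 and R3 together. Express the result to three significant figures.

V ≈ 30.7 V

ΣR = 9.48 + 38.9 + 76.1 = 124.5 kΩ.
R_{R2..R3} = 38.9 + 76.1 = 115.0 kΩ.
Voltage divider: V = V_supply · (115.0 / 124.5) = 33.2 × 0.9238 = 30.67 V.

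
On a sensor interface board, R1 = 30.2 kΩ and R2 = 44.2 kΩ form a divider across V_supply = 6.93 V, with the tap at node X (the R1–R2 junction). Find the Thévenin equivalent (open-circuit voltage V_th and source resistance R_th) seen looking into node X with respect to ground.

V_th ≈ 4.12 V, R_th ≈ 17.9 kΩ

With X open, the divider is unloaded: V_th = 6.93 × 44.2/74.40 = 4.117 V.
Looking into X with the source shorted: R_th = R1·R2/(R1+R2) = 30.20 × 44.2/74.40 = 17.94 kΩ.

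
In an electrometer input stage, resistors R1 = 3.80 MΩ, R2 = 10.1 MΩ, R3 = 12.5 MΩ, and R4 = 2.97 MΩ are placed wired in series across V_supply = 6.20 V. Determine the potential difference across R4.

V ≈ 0.627 V

ΣR = 3.80 + 10.1 + 12.5 + 2.97 = 29.37 MΩ.
V = V_supply · R/ΣR = 6.20 × 0.1011 = 0.6270 V.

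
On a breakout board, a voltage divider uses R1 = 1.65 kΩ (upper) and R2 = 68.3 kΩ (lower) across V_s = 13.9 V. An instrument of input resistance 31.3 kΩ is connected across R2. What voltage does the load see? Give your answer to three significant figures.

V_out ≈ 12.9 V

First combine the lower leg with the load: R2 ‖ R_L = 21.46 kΩ.
Now apply the divider: V_out = 13.9 × 0.9286 = 12.91 V.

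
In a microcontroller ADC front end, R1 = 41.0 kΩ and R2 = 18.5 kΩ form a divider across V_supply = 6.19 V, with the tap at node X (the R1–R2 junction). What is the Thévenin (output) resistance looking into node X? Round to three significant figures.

With V_supply suppressed (replaced by a short), R_th = R1 ‖ R2 = (41.00 × 18.5)/(41.00 + 18.5) = 12.75 kΩ.

R_th ≈ 12.7 kΩ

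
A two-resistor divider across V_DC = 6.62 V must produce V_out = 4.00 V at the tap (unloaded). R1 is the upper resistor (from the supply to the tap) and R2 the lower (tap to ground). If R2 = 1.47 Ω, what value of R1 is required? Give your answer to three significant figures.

The divider ratio is R2/(R1+R2) = 4.00/6.62 = 0.6042.
R1 = R2·(1/k − 1) = 1.47 × 0.6550 = 0.9628 Ω.

R1 ≈ 0.963 Ω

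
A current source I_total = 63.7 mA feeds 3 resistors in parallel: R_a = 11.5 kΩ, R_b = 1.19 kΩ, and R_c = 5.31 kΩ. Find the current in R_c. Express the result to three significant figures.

I ≈ 10.8 mA

Conductances: ΣG = 1/11.5 + 1/1.19 + 1/5.31 = 1.116 (1/kΩ).
By the current-divider rule, I = I_total · G_k/ΣG = 63.7 × 0.1688 = 10.75 mA.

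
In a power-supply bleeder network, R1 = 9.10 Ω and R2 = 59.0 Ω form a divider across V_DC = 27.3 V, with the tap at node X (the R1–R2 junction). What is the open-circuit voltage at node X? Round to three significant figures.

Open-circuit (no load on X): V_th = V_DC · R2/(R1 + R2) = 27.3 × 59.0/(9.100 + 59.0) = 23.65 V.

V_th ≈ 23.7 V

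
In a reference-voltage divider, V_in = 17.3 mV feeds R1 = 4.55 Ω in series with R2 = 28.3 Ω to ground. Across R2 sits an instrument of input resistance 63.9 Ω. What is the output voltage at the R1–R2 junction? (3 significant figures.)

V_out ≈ 14.0 mV

R2 ‖ R_L = (28.3 × 63.9)/(28.3 + 63.9) = 19.61 Ω.
Voltage divider with the loaded lower leg: V_out = 17.3 × 19.61/(4.55 + 19.61) = 17.3 × 0.8117 = 14.04 mV.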